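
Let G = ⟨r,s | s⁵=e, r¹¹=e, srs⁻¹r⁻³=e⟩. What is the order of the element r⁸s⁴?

Compute successive powers until reaching e:
  (r⁸s⁴)¹ = r⁸s⁴, (r⁸s⁴)² = r⁷s³, (r⁸s⁴)³ = r³s², (r⁸s⁴)⁴ = r⁹s, (r⁸s⁴)⁵ = e.
The smallest positive k with (r⁸s⁴)ᵏ = e is 5.

Answer: 5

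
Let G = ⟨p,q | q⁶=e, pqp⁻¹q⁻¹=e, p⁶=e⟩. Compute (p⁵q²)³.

Compute successive powers of (p⁵q²), reducing at each step:
  (p⁵q²)²: (p⁵q²) · p⁵ = p⁴q²;   (p⁴q²) · q² = p⁴q⁴
  (p⁵q²)³: (p⁴q⁴) · p⁵ = p³q⁴;   (p³q⁴) · q² = p³

Answer: p³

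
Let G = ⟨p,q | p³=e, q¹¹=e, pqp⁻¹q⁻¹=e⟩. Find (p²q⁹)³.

Compute successive powers of (p²q⁹), reducing at each step:
  (p²q⁹)²: (p²q⁹) · p² = pq⁹;   (pq⁹) · q⁹ = pq⁷
  (p²q⁹)³: (pq⁷) · p² = q⁷;   (q⁷) · q⁹ = q⁵

Answer: q⁵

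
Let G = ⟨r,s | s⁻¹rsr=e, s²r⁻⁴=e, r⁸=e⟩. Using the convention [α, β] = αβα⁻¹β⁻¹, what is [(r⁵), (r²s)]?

[(r⁵), (r²s)] = (r⁵)·(r²s)·(r⁵)⁻¹·(r²s)⁻¹.
  (r⁵) · (r²s) = r³s⁻¹
  (r³s⁻¹) · (r³) = s⁻¹
  (s⁻¹) · (r²s⁻¹) = r²

Answer: r²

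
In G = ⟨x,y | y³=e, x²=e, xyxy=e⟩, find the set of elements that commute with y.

⟨y⟩ ⊆ C_G(y) since powers of y commute with y; so |C_G(y)| ≥ |⟨y⟩| = 3.
By orbit–stabilizer, |C_G(y)| = |G| / |conj. class of y| = 6 / 2 = 3.
The 3 elements commuting with y are {e, y, y²}.

Answer: {e, y, y²}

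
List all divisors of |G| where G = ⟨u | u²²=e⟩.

|G| = 22 = 2 · 11. By Lagrange's theorem the order of any subgroup divides 22; the divisors of 22 are 1, 2, 11, 22.

Answer: 1, 2, 11, 22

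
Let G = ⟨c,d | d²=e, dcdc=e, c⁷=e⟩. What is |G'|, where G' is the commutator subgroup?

G' = [G, G] is generated by all commutators. The generator-pair commutators are: [c, d] = c².
The subgroup they normally generate is {e, c, c², c³, c⁴, c⁵, c⁶}, of order 7.
Check: |G/G'| = 14/7 = 2 is the order of the abelianisation.

Answer: 7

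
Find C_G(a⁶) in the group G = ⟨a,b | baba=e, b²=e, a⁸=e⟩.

⟨a⁶⟩ ⊆ C_G(a⁶) since powers of a⁶ commute with a⁶; so |C_G(a⁶)| ≥ |⟨a⁶⟩| = 4.
By orbit–stabilizer, |C_G(a⁶)| = |G| / |conj. class of a⁶| = 16 / 2 = 8.
The 8 elements commuting with a⁶ are {e, a, a², a³, a⁴, a⁵, a⁶, a⁷}.

Answer: {e, a, a², a³, a⁴, a⁵, a⁶, a⁷}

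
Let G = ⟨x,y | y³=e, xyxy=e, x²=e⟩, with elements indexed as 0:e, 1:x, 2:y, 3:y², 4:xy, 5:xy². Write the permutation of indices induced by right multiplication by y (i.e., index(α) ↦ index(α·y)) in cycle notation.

(0 2 3)(1 4 5)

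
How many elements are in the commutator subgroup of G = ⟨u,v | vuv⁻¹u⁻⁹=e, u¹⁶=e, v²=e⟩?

G' = [G, G] is generated by all commutators. The generator-pair commutators are: [u, v] = u⁸.
The subgroup they normally generate is {e, u⁸}, of order 2.
Check: |G/G'| = 32/2 = 16 is the order of the abelianisation.

Answer: 2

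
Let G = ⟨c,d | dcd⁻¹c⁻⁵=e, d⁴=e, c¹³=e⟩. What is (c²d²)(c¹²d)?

Compute (c²d²) · (c¹²d) by multiplying left to right and reducing via the relations at each step:
  (c²d²) · c¹² = c³d²
  (c³d²) · d = c³d³

Answer: c³d³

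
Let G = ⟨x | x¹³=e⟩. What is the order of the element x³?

Compute successive powers until reaching e:
  (x³)¹ = x³, (x³)² = x⁶, (x³)³ = x⁹, (x³)⁴ = x¹², (x³)⁵ = x², (x³)⁶ = x⁵, (x³)⁷ = x⁸, (x³)⁸ = x¹¹, (x³)⁹ = x, (x³)¹⁰ = x⁴, (x³)¹¹ = x⁷, (x³)¹² = x¹⁰, (x³)¹³ = e.
The smallest positive k with (x³)ᵏ = e is 13.

Answer: 13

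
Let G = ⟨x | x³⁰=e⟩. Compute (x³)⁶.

Compute successive powers of (x³), reducing at each step:
  (x³)²: (x³) · x³ = x⁶
  (x³)³: (x⁶) · x³ = x⁹
  (x³)⁴: (x⁹) · x³ = x¹²
  (x³)⁵: (x¹²) · x³ = x¹⁵
  (x³)⁶: (x¹⁵) · x³ = x¹⁸

Answer: x¹⁸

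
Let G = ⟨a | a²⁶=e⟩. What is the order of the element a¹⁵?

Compute successive powers until reaching e:
  (a¹⁵)¹ = a¹⁵, (a¹⁵)² = a⁴, (a¹⁵)³ = a¹⁹, (a¹⁵)⁴ = a⁸, (a¹⁵)⁵ = a²³, (a¹⁵)⁶ = a¹², (a¹⁵)⁷ = a, (a¹⁵)⁸ = a¹⁶, (a¹⁵)⁹ = a⁵, (a¹⁵)¹⁰ = a²⁰, (a¹⁵)¹¹ = a⁹, (a¹⁵)¹² = a²⁴, (a¹⁵)¹³ = a¹³, (a¹⁵)¹⁴ = a², (a¹⁵)¹⁵ = a¹⁷, (a¹⁵)¹⁶ = a⁶, (a¹⁵)¹⁷ = a²¹, (a¹⁵)¹⁸ = a¹⁰, (a¹⁵)¹⁹ = a²⁵, (a¹⁵)²⁰ = a¹⁴, (a¹⁵)²¹ = a³, (a¹⁵)²² = a¹⁸, (a¹⁵)²³ = a⁷, (a¹⁵)²⁴ = a²², (a¹⁵)²⁵ = a¹¹, (a¹⁵)²⁶ = e.
The smallest positive k with (a¹⁵)ᵏ = e is 26.

Answer: 26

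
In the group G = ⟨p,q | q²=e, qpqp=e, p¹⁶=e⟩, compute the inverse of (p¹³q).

The order of (p¹³q) is 2 (smallest k with (p¹³q)ᵏ = e), so (p¹³q)⁻¹ = (p¹³q)¹ = p¹³q.
Check: (p¹³q) · (p¹³q) → (p¹³q) · p¹³ = q;   q · q = e, giving e as required.

Answer: p¹³q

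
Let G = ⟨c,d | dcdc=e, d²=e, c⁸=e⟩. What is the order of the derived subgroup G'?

G' = [G, G] is generated by all commutators. The generator-pair commutators are: [c, d] = c².
The subgroup they normally generate is {e, c², c⁴, c⁶}, of order 4.
Check: |G/G'| = 16/4 = 4 is the order of the abelianisation.

Answer: 4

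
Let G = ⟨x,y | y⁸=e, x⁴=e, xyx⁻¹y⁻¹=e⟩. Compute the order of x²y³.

Compute successive powers until reaching e:
  (x²y³)¹ = x²y³, (x²y³)² = y⁶, (x²y³)³ = x²y, (x²y³)⁴ = y⁴, (x²y³)⁵ = x²y⁷, (x²y³)⁶ = y², (x²y³)⁷ = x²y⁵, (x²y³)⁸ = e.
The smallest positive k with (x²y³)ᵏ = e is 8.

Answer: 8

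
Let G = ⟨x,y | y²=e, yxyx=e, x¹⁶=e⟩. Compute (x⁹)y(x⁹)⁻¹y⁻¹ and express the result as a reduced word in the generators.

[(x⁹), y] = (x⁹)·y·(x⁹)⁻¹·y⁻¹.
  (x⁹) · y = x⁹y
  (x⁹y) · (x⁷) = x²y
  (x²y) · y = x²

Answer: x²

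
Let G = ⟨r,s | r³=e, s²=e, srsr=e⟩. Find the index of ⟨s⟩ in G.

First find ord(s) by computing successive powers:
  s¹ = s, s² = e.
So |⟨s⟩| = ord(s) = 2. With |G| = 6, by Lagrange [G : ⟨s⟩] = 6/2 = 3.

Answer: 3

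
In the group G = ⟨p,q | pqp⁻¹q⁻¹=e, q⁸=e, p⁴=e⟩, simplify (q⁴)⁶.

Compute successive powers of (q⁴), reducing at each step:
  (q⁴)²: (q⁴) · q⁴ = e
  (q⁴)³: e · q⁴ = q⁴
  (q⁴)⁴: (q⁴) · q⁴ = e
  (q⁴)⁵: e · q⁴ = q⁴
  (q⁴)⁶: (q⁴) · q⁴ = e

Answer: e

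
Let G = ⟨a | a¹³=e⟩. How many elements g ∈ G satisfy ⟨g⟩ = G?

G is cyclic of order 13. An element generates G iff its order is 13, and a cyclic group of order 13 has exactly φ(13) = 12 such elements.

Answer: 12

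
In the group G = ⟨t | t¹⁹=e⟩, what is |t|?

Compute successive powers until reaching e:
  t¹ = t, t² = t², t³ = t³, t⁴ = t⁴, t⁵ = t⁵, t⁶ = t⁶, t⁷ = t⁷, t⁸ = t⁸, t⁹ = t⁹, t¹⁰ = t¹⁰, t¹¹ = t¹¹, t¹² = t¹², t¹³ = t¹³, t¹⁴ = t¹⁴, t¹⁵ = t¹⁵, t¹⁶ = t¹⁶, t¹⁷ = t¹⁷, t¹⁸ = t¹⁸, t¹⁹ = e.
The smallest positive k with tᵏ = e is 19.

Answer: 19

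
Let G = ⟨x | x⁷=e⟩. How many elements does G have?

G is generated by a single element, so G is cyclic. The relator gives x⁷ = e and no smaller power is forced to be e, so the 7 powers {e, x, x², x³, x⁴, x⁵, x⁶} are distinct. Hence |G| = 7.

Answer: 7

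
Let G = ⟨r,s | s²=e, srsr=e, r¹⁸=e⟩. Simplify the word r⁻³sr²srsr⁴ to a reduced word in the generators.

Multiply left to right, reducing at each step:
  (r¹⁵) · s = r¹⁵s
  (r¹⁵s) · r² = r¹³s
  (r¹³s) · s = r¹³
  (r¹³) · r = r¹⁴
  (r¹⁴) · s = r¹⁴s
  (r¹⁴s) · r⁴ = r¹⁰s

Answer: r¹⁰s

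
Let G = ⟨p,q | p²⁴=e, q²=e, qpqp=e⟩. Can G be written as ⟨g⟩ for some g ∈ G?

Every cyclic group is abelian. But p·q = pq while q·p = p²³q, so p·q ≠ q·p and G is not abelian. Hence G is not cyclic.

Answer: No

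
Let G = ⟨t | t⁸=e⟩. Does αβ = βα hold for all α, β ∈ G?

G has a single generator, so G is cyclic and hence abelian.

Answer: Yes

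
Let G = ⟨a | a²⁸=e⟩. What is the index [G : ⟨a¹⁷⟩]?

First find ord(a¹⁷) by computing successive powers:
  (a¹⁷)¹ = a¹⁷, (a¹⁷)² = a⁶, (a¹⁷)³ = a²³, (a¹⁷)⁴ = a¹², (a¹⁷)⁵ = a, (a¹⁷)⁶ = a¹⁸, (a¹⁷)⁷ = a⁷, (a¹⁷)⁸ = a²⁴, (a¹⁷)⁹ = a¹³, (a¹⁷)¹⁰ = a², (a¹⁷)¹¹ = a¹⁹, (a¹⁷)¹² = a⁸, (a¹⁷)¹³ = a²⁵, (a¹⁷)¹⁴ = a¹⁴, (a¹⁷)¹⁵ = a³, (a¹⁷)¹⁶ = a²⁰, (a¹⁷)¹⁷ = a⁹, (a¹⁷)¹⁸ = a²⁶, (a¹⁷)¹⁹ = a¹⁵, (a¹⁷)²⁰ = a⁴, (a¹⁷)²¹ = a²¹, (a¹⁷)²² = a¹⁰, (a¹⁷)²³ = a²⁷, (a¹⁷)²⁴ = a¹⁶, (a¹⁷)²⁵ = a⁵, (a¹⁷)²⁶ = a²², (a¹⁷)²⁷ = a¹¹, (a¹⁷)²⁸ = e.
So |⟨a¹⁷⟩| = ord(a¹⁷) = 28. With |G| = 28, by Lagrange [G : ⟨a¹⁷⟩] = 28/28 = 1.

Answer: 1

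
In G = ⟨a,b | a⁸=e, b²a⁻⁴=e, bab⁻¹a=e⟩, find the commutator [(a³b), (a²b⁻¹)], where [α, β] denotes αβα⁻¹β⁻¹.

[(a³b), (a²b⁻¹)] = (a³b)·(a²b⁻¹)·(a³b)⁻¹·(a²b⁻¹)⁻¹.
  (a³b) · (a²b⁻¹) = a
  a · (a³b⁻¹) = b
  b · (a²b) = a²

Answer: a²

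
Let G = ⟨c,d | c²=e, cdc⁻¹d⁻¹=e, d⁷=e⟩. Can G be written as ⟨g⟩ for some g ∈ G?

|G| = 14. The element cd has order 14 (its powers give 14 distinct elements), so ⟨cd⟩ = G and G is cyclic.

Answer: Yes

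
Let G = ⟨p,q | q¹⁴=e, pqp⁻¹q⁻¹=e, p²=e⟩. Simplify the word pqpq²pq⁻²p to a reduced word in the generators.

Multiply left to right, reducing at each step:
  p · q = pq
  (pq) · p = q
  q · q² = q³
  (q³) · p = pq³
  (pq³) · q⁻² = pq
  (pq) · p = q

Answer: q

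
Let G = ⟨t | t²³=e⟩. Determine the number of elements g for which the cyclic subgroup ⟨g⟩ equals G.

G is cyclic of order 23. An element generates G iff its order is 23, and a cyclic group of order 23 has exactly φ(23) = 22 such elements.

Answer: 22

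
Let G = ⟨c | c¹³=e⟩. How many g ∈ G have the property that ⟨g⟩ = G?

G is cyclic of order 13. An element generates G iff its order is 13, and a cyclic group of order 13 has exactly φ(13) = 12 such elements.

Answer: 12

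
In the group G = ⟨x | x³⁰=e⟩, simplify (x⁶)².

Compute successive powers of (x⁶), reducing at each step:
  (x⁶)²: (x⁶) · x⁶ = x¹²

Answer: x¹²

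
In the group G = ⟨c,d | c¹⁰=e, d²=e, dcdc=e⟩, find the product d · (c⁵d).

Compute d · (c⁵d) by multiplying left to right and reducing via the relations at each step:
  d · c⁵ = c⁵d
  (c⁵d) · d = c⁵

Answer: c⁵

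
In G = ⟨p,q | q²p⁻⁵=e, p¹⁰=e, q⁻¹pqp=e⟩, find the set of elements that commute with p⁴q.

⟨p⁴q⟩ ⊆ C_G(p⁴q) since powers of p⁴q commute with p⁴q; so |C_G(p⁴q)| ≥ |⟨p⁴q⟩| = 4.
By orbit–stabilizer, |C_G(p⁴q)| = |G| / |conj. class of p⁴q| = 20 / 5 = 4.
The 4 elements commuting with p⁴q are {e, p⁵, p⁴q, p⁴q⁻¹}.

Answer: {e, p⁵, p⁴q, p⁴q⁻¹}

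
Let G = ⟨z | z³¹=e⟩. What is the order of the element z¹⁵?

Compute successive powers until reaching e:
  (z¹⁵)¹ = z¹⁵, (z¹⁵)² = z³⁰, (z¹⁵)³ = z¹⁴, (z¹⁵)⁴ = z²⁹, (z¹⁵)⁵ = z¹³, (z¹⁵)⁶ = z²⁸, (z¹⁵)⁷ = z¹², (z¹⁵)⁸ = z²⁷, (z¹⁵)⁹ = z¹¹, (z¹⁵)¹⁰ = z²⁶, (z¹⁵)¹¹ = z¹⁰, (z¹⁵)¹² = z²⁵, (z¹⁵)¹³ = z⁹, (z¹⁵)¹⁴ = z²⁴, (z¹⁵)¹⁵ = z⁸, (z¹⁵)¹⁶ = z²³, (z¹⁵)¹⁷ = z⁷, (z¹⁵)¹⁸ = z²², (z¹⁵)¹⁹ = z⁶, (z¹⁵)²⁰ = z²¹, (z¹⁵)²¹ = z⁵, (z¹⁵)²² = z²⁰, (z¹⁵)²³ = z⁴, (z¹⁵)²⁴ = z¹⁹, (z¹⁵)²⁵ = z³, (z¹⁵)²⁶ = z¹⁸, (z¹⁵)²⁷ = z², (z¹⁵)²⁸ = z¹⁷, (z¹⁵)²⁹ = z, (z¹⁵)³⁰ = z¹⁶, (z¹⁵)³¹ = e.
The smallest positive k with (z¹⁵)ᵏ = e is 31.

Answer: 31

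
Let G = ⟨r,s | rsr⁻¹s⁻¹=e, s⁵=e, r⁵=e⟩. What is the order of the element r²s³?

Compute successive powers until reaching e:
  (r²s³)¹ = r²s³, (r²s³)² = r⁴s, (r²s³)³ = rs⁴, (r²s³)⁴ = r³s², (r²s³)⁵ = e.
The smallest positive k with (r²s³)ᵏ = e is 5.

Answer: 5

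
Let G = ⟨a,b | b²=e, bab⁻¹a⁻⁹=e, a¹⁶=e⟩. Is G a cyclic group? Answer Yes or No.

Every cyclic group is abelian. But a·b = ab while b·a = a⁹b, so a·b ≠ b·a and G is not abelian. Hence G is not cyclic.

Answer: No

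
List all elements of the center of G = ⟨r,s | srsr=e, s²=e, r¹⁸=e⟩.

An element z ∈ Z(G) iff z commutes with every generator.
For example r⁹ is central: (r⁹)·r = r¹⁰ = r·(r⁹); (r⁹)·s = r⁹s = s·(r⁹).
Whereas r ∉ Z(G) since r·s = rs ≠ r¹⁷s = s·r.
Checking each of the 36 elements this way gives Z(G) = {e, r⁹}, of order 2.

Answer: {e, r⁹}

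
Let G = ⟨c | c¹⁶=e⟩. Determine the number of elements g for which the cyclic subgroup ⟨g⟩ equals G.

G is cyclic of order 16. An element generates G iff its order is 16, and a cyclic group of order 16 has exactly φ(16) = 8 such elements.

Answer: 8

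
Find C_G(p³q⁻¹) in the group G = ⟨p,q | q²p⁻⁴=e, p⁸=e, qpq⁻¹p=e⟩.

⟨p³q⁻¹⟩ ⊆ C_G(p³q⁻¹) since powers of p³q⁻¹ commute with p³q⁻¹; so |C_G(p³q⁻¹)| ≥ |⟨p³q⁻¹⟩| = 4.
By orbit–stabilizer, |C_G(p³q⁻¹)| = |G| / |conj. class of p³q⁻¹| = 16 / 4 = 4.
The 4 elements commuting with p³q⁻¹ are {e, p⁴, p³q⁻¹, p³q}.

Answer: {e, p⁴, p³q⁻¹, p³q}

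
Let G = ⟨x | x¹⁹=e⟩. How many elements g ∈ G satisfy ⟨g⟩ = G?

G is cyclic of order 19. An element generates G iff its order is 19, and a cyclic group of order 19 has exactly φ(19) = 18 such elements.

Answer: 18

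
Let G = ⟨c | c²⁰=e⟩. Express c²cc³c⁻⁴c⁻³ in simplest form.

Multiply left to right, reducing at each step:
  (c²) · c = c³
  (c³) · c³ = c⁶
  (c⁶) · c⁻⁴ = c²
  (c²) · c⁻³ = c¹⁹

Answer: c¹⁹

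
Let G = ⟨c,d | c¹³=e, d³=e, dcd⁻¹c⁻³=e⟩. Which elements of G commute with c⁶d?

⟨c⁶d⟩ ⊆ C_G(c⁶d) since powers of c⁶d commute with c⁶d; so |C_G(c⁶d)| ≥ |⟨c⁶d⟩| = 3.
By orbit–stabilizer, |C_G(c⁶d)| = |G| / |conj. class of c⁶d| = 39 / 13 = 3.
The 3 elements commuting with c⁶d are {e, c⁶d, c¹¹d²}.

Answer: {e, c⁶d, c¹¹d²}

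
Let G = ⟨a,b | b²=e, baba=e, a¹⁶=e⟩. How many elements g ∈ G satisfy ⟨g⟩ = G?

⟨g⟩ = G would require ord(g) = |G| = 32, but the maximum element order in G is 16 < 32. So G is not cyclic and no single element generates it: the count is 0.

Answer: 0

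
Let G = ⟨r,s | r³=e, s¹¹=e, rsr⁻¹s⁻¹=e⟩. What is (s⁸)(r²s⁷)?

Compute (s⁸) · (r²s⁷) by multiplying left to right and reducing via the relations at each step:
  (s⁸) · r² = r²s⁸
  (r²s⁸) · s⁷ = r²s⁴

Answer: r²s⁴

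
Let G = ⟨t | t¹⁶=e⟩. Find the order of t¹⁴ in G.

Compute successive powers until reaching e:
  (t¹⁴)¹ = t¹⁴, (t¹⁴)² = t¹², (t¹⁴)³ = t¹⁰, (t¹⁴)⁴ = t⁸, (t¹⁴)⁵ = t⁶, (t¹⁴)⁶ = t⁴, (t¹⁴)⁷ = t², (t¹⁴)⁸ = e.
The smallest positive k with (t¹⁴)ᵏ = e is 8.

Answer: 8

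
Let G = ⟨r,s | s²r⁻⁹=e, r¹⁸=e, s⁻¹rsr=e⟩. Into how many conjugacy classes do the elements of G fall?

The conjugacy classes (representative and size) are:
  [e] (size 1), [r¹⁷] (size 2), [r¹⁶] (size 2), [r³] (size 2), [r¹⁴] (size 2), [r¹³] (size 2), [r¹²] (size 2), [r¹¹] (size 2), [r¹⁰] (size 2), [r⁹] (size 1), [r⁸s] (size 9), [rs] (size 9).
Class equation: 1 + 2 + 2 + 2 + 2 + 2 + 2 + 2 + 2 + 1 + 9 + 9 = 36 = |G|. So G has 12 conjugacy classes.

Answer: 12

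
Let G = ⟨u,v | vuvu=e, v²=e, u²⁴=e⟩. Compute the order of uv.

Compute successive powers until reaching e:
  (uv)¹ = uv, (uv)² = e.
The smallest positive k with (uv)ᵏ = e is 2.

Answer: 2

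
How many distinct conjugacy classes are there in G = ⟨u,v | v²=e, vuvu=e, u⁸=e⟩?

The conjugacy classes (representative and size) are:
  [e] (size 1), [u] (size 2), [u⁶] (size 2), [u³] (size 2), [u⁴] (size 1), [v] (size 4), [u⁵v] (size 4).
Class equation: 1 + 2 + 2 + 2 + 1 + 4 + 4 = 16 = |G|. So G has 7 conjugacy classes.

Answer: 7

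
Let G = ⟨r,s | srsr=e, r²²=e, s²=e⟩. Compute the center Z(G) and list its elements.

An element z ∈ Z(G) iff z commutes with every generator.
For example r¹¹ is central: (r¹¹)·r = r¹² = r·(r¹¹); (r¹¹)·s = r¹¹s = s·(r¹¹).
Whereas r ∉ Z(G) since r·s = rs ≠ r²¹s = s·r.
Checking each of the 44 elements this way gives Z(G) = {e, r¹¹}, of order 2.

Answer: {e, r¹¹}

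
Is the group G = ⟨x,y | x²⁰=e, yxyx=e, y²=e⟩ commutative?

x·y = xy but y·x = x¹⁹y, so x·y ≠ y·x and G is not abelian.

Answer: No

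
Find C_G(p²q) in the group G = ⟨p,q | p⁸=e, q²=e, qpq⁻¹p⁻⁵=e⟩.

⟨p²q⟩ ⊆ C_G(p²q) since powers of p²q commute with p²q; so |C_G(p²q)| ≥ |⟨p²q⟩| = 4.
By orbit–stabilizer, |C_G(p²q)| = |G| / |conj. class of p²q| = 16 / 2 = 8.
The 8 elements commuting with p²q are {e, p², p⁴, p⁶, q, p⁶q, p²q, p⁴q}.

Answer: {e, p², p⁴, p⁶, q, p⁶q, p²q, p⁴q}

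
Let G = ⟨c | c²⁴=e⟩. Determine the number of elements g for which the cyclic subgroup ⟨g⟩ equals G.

G is cyclic of order 24. An element generates G iff its order is 24, and a cyclic group of order 24 has exactly φ(24) = 8 such elements.

Answer: 8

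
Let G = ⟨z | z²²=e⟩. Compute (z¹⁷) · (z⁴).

Compute (z¹⁷) · (z⁴) by multiplying left to right and reducing via the relations at each step:
  (z¹⁷) · z⁴ = z²¹

Answer: z²¹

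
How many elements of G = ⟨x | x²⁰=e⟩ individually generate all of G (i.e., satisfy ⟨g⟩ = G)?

G is cyclic of order 20. An element generates G iff its order is 20, and a cyclic group of order 20 has exactly φ(20) = 8 such elements.

Answer: 8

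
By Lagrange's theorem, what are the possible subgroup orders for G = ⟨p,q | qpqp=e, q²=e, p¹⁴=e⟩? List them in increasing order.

|G| = 28 = 2² · 7. By Lagrange's theorem the order of any subgroup divides 28; the divisors of 28 are 1, 2, 4, 7, 14, 28.

Answer: 1, 2, 4, 7, 14, 28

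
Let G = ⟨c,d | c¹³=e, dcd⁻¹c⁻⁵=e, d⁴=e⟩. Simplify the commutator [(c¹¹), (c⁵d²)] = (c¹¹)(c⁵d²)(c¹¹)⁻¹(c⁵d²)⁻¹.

[(c¹¹), (c⁵d²)] = (c¹¹)·(c⁵d²)·(c¹¹)⁻¹·(c⁵d²)⁻¹.
  (c¹¹) · (c⁵d²) = c³d²
  (c³d²) · (c²) = cd²
  (cd²) · (c⁵d²) = c⁹

Answer: c⁹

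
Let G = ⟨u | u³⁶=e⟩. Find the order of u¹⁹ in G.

Compute successive powers until reaching e:
  (u¹⁹)¹ = u¹⁹, (u¹⁹)² = u², (u¹⁹)³ = u²¹, (u¹⁹)⁴ = u⁴, (u¹⁹)⁵ = u²³, (u¹⁹)⁶ = u⁶, (u¹⁹)⁷ = u²⁵, (u¹⁹)⁸ = u⁸, (u¹⁹)⁹ = u²⁷, (u¹⁹)¹⁰ = u¹⁰, (u¹⁹)¹¹ = u²⁹, (u¹⁹)¹² = u¹², (u¹⁹)¹³ = u³¹, (u¹⁹)¹⁴ = u¹⁴, (u¹⁹)¹⁵ = u³³, (u¹⁹)¹⁶ = u¹⁶, (u¹⁹)¹⁷ = u³⁵, (u¹⁹)¹⁸ = u¹⁸, (u¹⁹)¹⁹ = u, (u¹⁹)²⁰ = u²⁰, (u¹⁹)²¹ = u³, (u¹⁹)²² = u²², (u¹⁹)²³ = u⁵, (u¹⁹)²⁴ = u²⁴, (u¹⁹)²⁵ = u⁷, (u¹⁹)²⁶ = u²⁶, (u¹⁹)²⁷ = u⁹, (u¹⁹)²⁸ = u²⁸, (u¹⁹)²⁹ = u¹¹, (u¹⁹)³⁰ = u³⁰, (u¹⁹)³¹ = u¹³, (u¹⁹)³² = u³², (u¹⁹)³³ = u¹⁵, (u¹⁹)³⁴ = u³⁴, (u¹⁹)³⁵ = u¹⁷, (u¹⁹)³⁶ = e.
The smallest positive k with (u¹⁹)ᵏ = e is 36.

Answer: 36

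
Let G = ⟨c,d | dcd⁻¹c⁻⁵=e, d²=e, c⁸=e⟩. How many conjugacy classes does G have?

The conjugacy classes (representative and size) are:
  [e] (size 1), [c⁵] (size 2), [c²] (size 1), [c⁷] (size 2), [c⁴] (size 1), [c⁶] (size 1), [d] (size 2), [c⁵d] (size 2), [c²d] (size 2), [c³d] (size 2).
Class equation: 1 + 2 + 1 + 2 + 1 + 1 + 2 + 2 + 2 + 2 = 16 = |G|. So G has 10 conjugacy classes.

Answer: 10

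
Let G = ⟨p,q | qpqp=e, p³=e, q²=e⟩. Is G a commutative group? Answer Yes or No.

p·q = pq but q·p = p²q, so p·q ≠ q·p and G is not abelian.

Answer: No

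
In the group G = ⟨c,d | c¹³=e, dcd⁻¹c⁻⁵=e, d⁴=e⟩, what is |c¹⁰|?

Compute successive powers until reaching e:
  (c¹⁰)¹ = c¹⁰, (c¹⁰)² = c⁷, (c¹⁰)³ = c⁴, (c¹⁰)⁴ = c, (c¹⁰)⁵ = c¹¹, (c¹⁰)⁶ = c⁸, (c¹⁰)⁷ = c⁵, (c¹⁰)⁸ = c², (c¹⁰)⁹ = c¹², (c¹⁰)¹⁰ = c⁹, (c¹⁰)¹¹ = c⁶, (c¹⁰)¹² = c³, (c¹⁰)¹³ = e.
The smallest positive k with (c¹⁰)ᵏ = e is 13.

Answer: 13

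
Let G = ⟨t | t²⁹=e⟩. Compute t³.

Compute successive powers of t, reducing at each step:
  t²: t · t = t²
  t³: (t²) · t = t³

Answer: t³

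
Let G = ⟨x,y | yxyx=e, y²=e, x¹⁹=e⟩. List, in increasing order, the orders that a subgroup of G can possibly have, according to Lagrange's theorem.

|G| = 38 = 2 · 19. By Lagrange's theorem the order of any subgroup divides 38; the divisors of 38 are 1, 2, 19, 38.

Answer: 1, 2, 19, 38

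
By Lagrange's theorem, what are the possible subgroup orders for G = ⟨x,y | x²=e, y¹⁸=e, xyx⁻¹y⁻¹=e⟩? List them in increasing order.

|G| = 36 = 2² · 3². By Lagrange's theorem the order of any subgroup divides 36; the divisors of 36 are 1, 2, 3, 4, 6, 9, 12, 18, 36.

Answer: 1, 2, 3, 4, 6, 9, 12, 18, 36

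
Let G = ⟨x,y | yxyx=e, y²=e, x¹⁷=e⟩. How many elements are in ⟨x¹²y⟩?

|⟨x¹²y⟩| equals the order of x¹²y. Compute successive powers until reaching e:
  (x¹²y)¹ = x¹²y, (x¹²y)² = e.
The smallest positive k with (x¹²y)ᵏ = e is 2, so |⟨x¹²y⟩| = 2.

Answer: 2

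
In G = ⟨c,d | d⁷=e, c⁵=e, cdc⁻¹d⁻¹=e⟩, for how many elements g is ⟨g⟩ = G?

G is cyclic of order 35. An element generates G iff its order is 35, and a cyclic group of order 35 has exactly φ(35) = 24 such elements.

Answer: 24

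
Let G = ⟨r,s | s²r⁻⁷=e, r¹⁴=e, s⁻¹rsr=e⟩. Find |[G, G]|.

G' = [G, G] is generated by all commutators. The generator-pair commutators are: [r, s] = r².
The subgroup they normally generate is {e, r², r⁴, r⁶, r⁸, r¹⁰, r¹²}, of order 7.
Check: |G/G'| = 28/7 = 4 is the order of the abelianisation.

Answer: 7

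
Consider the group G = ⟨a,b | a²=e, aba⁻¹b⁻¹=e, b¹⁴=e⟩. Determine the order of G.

Enumerate words in the generators, reducing via the relations: the distinct elements are
  {a, b, e, ab, b², b³, b⁴, b⁵, b⁶, b⁷, b⁸, b⁹, ab², ab³, ab⁴, ab⁵, ab⁶, ab⁷, ab⁸, ab⁹, b¹², b¹³, b¹¹, b¹⁰, ab¹², ab¹³, ab¹¹, ab¹⁰}.
No further products give new elements, so |G| = 28.

Answer: 28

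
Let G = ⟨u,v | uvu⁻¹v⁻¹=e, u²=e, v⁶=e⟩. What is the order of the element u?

Compute successive powers until reaching e:
  u¹ = u, u² = e.
The smallest positive k with uᵏ = e is 2.

Answer: 2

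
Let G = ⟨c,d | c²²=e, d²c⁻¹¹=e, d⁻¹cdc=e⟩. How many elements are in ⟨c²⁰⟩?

|⟨c²⁰⟩| equals the order of c²⁰. Compute successive powers until reaching e:
  (c²⁰)¹ = c²⁰, (c²⁰)² = c¹⁸, (c²⁰)³ = c¹⁶, (c²⁰)⁴ = c¹⁴, (c²⁰)⁵ = c¹², (c²⁰)⁶ = c¹⁰, (c²⁰)⁷ = c⁸, (c²⁰)⁸ = c⁶, (c²⁰)⁹ = c⁴, (c²⁰)¹⁰ = c², (c²⁰)¹¹ = e.
The smallest positive k with (c²⁰)ᵏ = e is 11, so |⟨c²⁰⟩| = 11.

Answer: 11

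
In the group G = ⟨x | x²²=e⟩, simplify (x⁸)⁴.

Compute successive powers of (x⁸), reducing at each step:
  (x⁸)²: (x⁸) · x⁸ = x¹⁶
  (x⁸)³: (x¹⁶) · x⁸ = x²
  (x⁸)⁴: (x²) · x⁸ = x¹⁰

Answer: x¹⁰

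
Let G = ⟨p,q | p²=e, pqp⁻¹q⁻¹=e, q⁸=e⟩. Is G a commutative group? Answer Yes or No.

Each pair of generators commutes: p·q = pq = q·p. Since the generators pairwise commute, every element of G commutes with every other, so G is abelian.

Answer: Yes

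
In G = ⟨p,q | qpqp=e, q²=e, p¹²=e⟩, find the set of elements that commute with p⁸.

⟨p⁸⟩ ⊆ C_G(p⁸) since powers of p⁸ commute with p⁸; so |C_G(p⁸)| ≥ |⟨p⁸⟩| = 3.
By orbit–stabilizer, |C_G(p⁸)| = |G| / |conj. class of p⁸| = 24 / 2 = 12.
The 12 elements commuting with p⁸ are {e, p, p², p³, p⁴, p⁵, p⁶, p⁷, p⁸, p⁹, p¹⁰, p¹¹}.

Answer: {e, p, p², p³, p⁴, p⁵, p⁶, p⁷, p⁸, p⁹, p¹⁰, p¹¹}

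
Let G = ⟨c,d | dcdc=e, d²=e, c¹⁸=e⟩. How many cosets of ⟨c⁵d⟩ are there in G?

First find ord(c⁵d) by computing successive powers:
  (c⁵d)¹ = c⁵d, (c⁵d)² = e.
So |⟨c⁵d⟩| = ord(c⁵d) = 2. With |G| = 36, by Lagrange [G : ⟨c⁵d⟩] = 36/2 = 18.

Answer: 18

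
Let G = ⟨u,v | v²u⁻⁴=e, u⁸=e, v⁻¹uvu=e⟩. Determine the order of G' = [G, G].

G' = [G, G] is generated by all commutators. The generator-pair commutators are: [u, v] = u².
The subgroup they normally generate is {e, u², u⁴, u⁶}, of order 4.
Check: |G/G'| = 16/4 = 4 is the order of the abelianisation.

Answer: 4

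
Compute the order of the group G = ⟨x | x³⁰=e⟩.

G is generated by a single element, so G is cyclic. The relator gives x³⁰ = e and no smaller power is forced to be e, so the 30 powers {e, x, x², x³, x⁴, x⁵, x⁶, x⁷, x⁸, x⁹, x²², x²³, x²¹, x²⁰, x²⁴, x²⁵, x²⁶, x²⁷, x²⁸, x²⁹, x¹², x¹³, x¹¹, x¹⁰, x¹⁴, x¹⁵, x¹⁶, x¹⁷, x¹⁸, x¹⁹} are distinct. Hence |G| = 30.

Answer: 30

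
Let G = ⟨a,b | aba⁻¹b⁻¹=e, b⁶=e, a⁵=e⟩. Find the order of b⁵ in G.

Compute successive powers until reaching e:
  (b⁵)¹ = b⁵, (b⁵)² = b⁴, (b⁵)³ = b³, (b⁵)⁴ = b², (b⁵)⁵ = b, (b⁵)⁶ = e.
The smallest positive k with (b⁵)ᵏ = e is 6.

Answer: 6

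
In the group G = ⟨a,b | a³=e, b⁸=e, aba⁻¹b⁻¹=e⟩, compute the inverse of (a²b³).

The order of (a²b³) is 24 (smallest k with (a²b³)ᵏ = e), so (a²b³)⁻¹ = (a²b³)²³ = ab⁵.
Check: (a²b³) · (ab⁵) → (a²b³) · a = b³;   (b³) · b⁵ = e, giving e as required.

Answer: ab⁵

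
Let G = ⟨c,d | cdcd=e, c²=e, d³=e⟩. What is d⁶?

Compute successive powers of d, reducing at each step:
  d²: d · d = d²
  d³: (d²) · d = e
  d⁴: e · d = d
  d⁵: d · d = d²
  d⁶: (d²) · d = e

Answer: e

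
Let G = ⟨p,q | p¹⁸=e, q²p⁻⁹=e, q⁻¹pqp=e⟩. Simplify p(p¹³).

Compute p · (p¹³) by multiplying left to right and reducing via the relations at each step:
  p · p¹³ = p¹⁴

Answer: p¹⁴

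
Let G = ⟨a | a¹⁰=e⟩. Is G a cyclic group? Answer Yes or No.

|G| = 10. The element a has order 10 (its powers give 10 distinct elements), so ⟨a⟩ = G and G is cyclic.

Answer: Yes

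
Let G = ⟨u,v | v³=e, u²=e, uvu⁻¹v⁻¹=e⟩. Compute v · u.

Compute v · u by multiplying left to right and reducing via the relations at each step:
  v · u = uv

Answer: uv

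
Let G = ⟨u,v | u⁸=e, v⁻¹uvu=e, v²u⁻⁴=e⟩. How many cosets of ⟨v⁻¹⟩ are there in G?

First find ord(v⁻¹) by computing successive powers:
  (v⁻¹)¹ = v⁻¹, (v⁻¹)² = u⁴, (v⁻¹)³ = v, (v⁻¹)⁴ = e.
So |⟨v⁻¹⟩| = ord(v⁻¹) = 4. With |G| = 16, by Lagrange [G : ⟨v⁻¹⟩] = 16/4 = 4.

Answer: 4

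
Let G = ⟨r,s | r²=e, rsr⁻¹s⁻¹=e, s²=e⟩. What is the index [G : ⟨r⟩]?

First find ord(r) by computing successive powers:
  r¹ = r, r² = e.
So |⟨r⟩| = ord(r) = 2. With |G| = 4, by Lagrange [G : ⟨r⟩] = 4/2 = 2.

Answer: 2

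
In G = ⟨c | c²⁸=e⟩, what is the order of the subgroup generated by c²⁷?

|⟨c²⁷⟩| equals the order of c²⁷. Compute successive powers until reaching e:
  (c²⁷)¹ = c²⁷, (c²⁷)² = c²⁶, (c²⁷)³ = c²⁵, (c²⁷)⁴ = c²⁴, (c²⁷)⁵ = c²³, (c²⁷)⁶ = c²², (c²⁷)⁷ = c²¹, (c²⁷)⁸ = c²⁰, (c²⁷)⁹ = c¹⁹, (c²⁷)¹⁰ = c¹⁸, (c²⁷)¹¹ = c¹⁷, (c²⁷)¹² = c¹⁶, (c²⁷)¹³ = c¹⁵, (c²⁷)¹⁴ = c¹⁴, (c²⁷)¹⁵ = c¹³, (c²⁷)¹⁶ = c¹², (c²⁷)¹⁷ = c¹¹, (c²⁷)¹⁸ = c¹⁰, (c²⁷)¹⁹ = c⁹, (c²⁷)²⁰ = c⁸, (c²⁷)²¹ = c⁷, (c²⁷)²² = c⁶, (c²⁷)²³ = c⁵, (c²⁷)²⁴ = c⁴, (c²⁷)²⁵ = c³, (c²⁷)²⁶ = c², (c²⁷)²⁷ = c, (c²⁷)²⁸ = e.
The smallest positive k with (c²⁷)ᵏ = e is 28, so |⟨c²⁷⟩| = 28.

Answer: 28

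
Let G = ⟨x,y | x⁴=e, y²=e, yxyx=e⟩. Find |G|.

Enumerate words in the generators, reducing via the relations: the distinct elements are
  {e, x, y, xy, x², x³, x²y, x³y}.
No further products give new elements, so |G| = 8.

Answer: 8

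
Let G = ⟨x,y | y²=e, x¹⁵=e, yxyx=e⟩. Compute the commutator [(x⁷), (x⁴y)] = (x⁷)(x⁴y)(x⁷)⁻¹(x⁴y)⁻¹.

[(x⁷), (x⁴y)] = (x⁷)·(x⁴y)·(x⁷)⁻¹·(x⁴y)⁻¹.
  (x⁷) · (x⁴y) = x¹¹y
  (x¹¹y) · (x⁸) = x³y
  (x³y) · (x⁴y) = x¹⁴

Answer: x¹⁴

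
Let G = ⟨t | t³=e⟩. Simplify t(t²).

Compute t · (t²) by multiplying left to right and reducing via the relations at each step:
  t · t² = e

Answer: e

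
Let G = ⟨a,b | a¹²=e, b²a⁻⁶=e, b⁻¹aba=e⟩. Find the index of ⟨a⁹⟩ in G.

First find ord(a⁹) by computing successive powers:
  (a⁹)¹ = a⁹, (a⁹)² = a⁶, (a⁹)³ = a³, (a⁹)⁴ = e.
So |⟨a⁹⟩| = ord(a⁹) = 4. With |G| = 24, by Lagrange [G : ⟨a⁹⟩] = 24/4 = 6.

Answer: 6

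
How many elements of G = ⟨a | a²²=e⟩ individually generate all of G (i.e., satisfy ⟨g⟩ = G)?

G is cyclic of order 22. An element generates G iff its order is 22, and a cyclic group of order 22 has exactly φ(22) = 10 such elements.

Answer: 10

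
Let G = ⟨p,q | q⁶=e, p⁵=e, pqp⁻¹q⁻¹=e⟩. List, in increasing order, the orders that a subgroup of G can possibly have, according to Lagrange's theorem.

|G| = 30 = 2 · 3 · 5. By Lagrange's theorem the order of any subgroup divides 30; the divisors of 30 are 1, 2, 3, 5, 6, 10, 15, 30.

Answer: 1, 2, 3, 5, 6, 10, 15, 30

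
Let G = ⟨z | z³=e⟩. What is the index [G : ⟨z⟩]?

First find ord(z) by computing successive powers:
  z¹ = z, z² = z², z³ = e.
So |⟨z⟩| = ord(z) = 3. With |G| = 3, by Lagrange [G : ⟨z⟩] = 3/3 = 1.

Answer: 1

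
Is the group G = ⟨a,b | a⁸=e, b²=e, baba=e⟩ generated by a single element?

Every cyclic group is abelian. But a·b = ab while b·a = a⁷b, so a·b ≠ b·a and G is not abelian. Hence G is not cyclic.

Answer: No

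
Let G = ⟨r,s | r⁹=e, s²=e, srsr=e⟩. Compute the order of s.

Compute successive powers until reaching e:
  s¹ = s, s² = e.
The smallest positive k with sᵏ = e is 2.

Answer: 2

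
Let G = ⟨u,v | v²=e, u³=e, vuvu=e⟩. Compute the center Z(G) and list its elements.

An element z ∈ Z(G) iff z commutes with every generator.
For example e is central: e·u = u = u·e; e·v = v = v·e.
Whereas u ∉ Z(G) since u·v = uv ≠ u²v = v·u.
Checking each of the 6 elements this way gives Z(G) = {e}, of order 1.

Answer: {e}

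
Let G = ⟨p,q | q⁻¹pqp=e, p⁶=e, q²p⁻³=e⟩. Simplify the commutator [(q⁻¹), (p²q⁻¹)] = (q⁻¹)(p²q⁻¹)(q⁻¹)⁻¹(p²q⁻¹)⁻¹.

[(q⁻¹), (p²q⁻¹)] = (q⁻¹)·(p²q⁻¹)·(q⁻¹)⁻¹·(p²q⁻¹)⁻¹.
  (q⁻¹) · (p²q⁻¹) = p
  p · q = pq
  (pq) · (p²q) = p²

Answer: p²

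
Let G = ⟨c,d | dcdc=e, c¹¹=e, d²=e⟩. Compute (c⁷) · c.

Compute (c⁷) · c by multiplying left to right and reducing via the relations at each step:
  (c⁷) · c = c⁸

Answer: c⁸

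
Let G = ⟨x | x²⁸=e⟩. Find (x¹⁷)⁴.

Compute successive powers of (x¹⁷), reducing at each step:
  (x¹⁷)²: (x¹⁷) · x¹⁷ = x⁶
  (x¹⁷)³: (x⁶) · x¹⁷ = x²³
  (x¹⁷)⁴: (x²³) · x¹⁷ = x¹²

Answer: x¹²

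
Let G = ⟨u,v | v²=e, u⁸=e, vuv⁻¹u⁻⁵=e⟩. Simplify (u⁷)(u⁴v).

Compute (u⁷) · (u⁴v) by multiplying left to right and reducing via the relations at each step:
  (u⁷) · u⁴ = u³
  (u³) · v = u³v

Answer: u³v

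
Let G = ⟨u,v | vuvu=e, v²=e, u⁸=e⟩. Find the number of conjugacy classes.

The conjugacy classes (representative and size) are:
  [e] (size 1), [u] (size 2), [u⁶] (size 2), [u³] (size 2), [u⁴] (size 1), [v] (size 4), [u⁵v] (size 4).
Class equation: 1 + 2 + 2 + 2 + 1 + 4 + 4 = 16 = |G|. So G has 7 conjugacy classes.

Answer: 7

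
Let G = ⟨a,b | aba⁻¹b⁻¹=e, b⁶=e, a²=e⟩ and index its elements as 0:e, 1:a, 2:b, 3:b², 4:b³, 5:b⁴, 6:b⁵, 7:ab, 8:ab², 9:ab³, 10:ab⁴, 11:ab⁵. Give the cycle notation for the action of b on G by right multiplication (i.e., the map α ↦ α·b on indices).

(0 2 3 4 5 6)(1 7 8 9 10 11)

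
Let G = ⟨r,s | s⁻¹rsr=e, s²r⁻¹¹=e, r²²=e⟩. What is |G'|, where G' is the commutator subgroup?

G' = [G, G] is generated by all commutators. The generator-pair commutators are: [r, s] = r².
The subgroup they normally generate is {e, r², r⁴, r⁶, r⁸, r¹⁰, r¹², r¹⁴, r¹⁶, r¹⁸, r²⁰}, of order 11.
Check: |G/G'| = 44/11 = 4 is the order of the abelianisation.

Answer: 11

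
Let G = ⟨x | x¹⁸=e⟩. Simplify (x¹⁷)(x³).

Compute (x¹⁷) · (x³) by multiplying left to right and reducing via the relations at each step:
  (x¹⁷) · x³ = x²

Answer: x²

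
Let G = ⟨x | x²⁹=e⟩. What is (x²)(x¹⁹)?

Compute (x²) · (x¹⁹) by multiplying left to right and reducing via the relations at each step:
  (x²) · x¹⁹ = x²¹

Answer: x²¹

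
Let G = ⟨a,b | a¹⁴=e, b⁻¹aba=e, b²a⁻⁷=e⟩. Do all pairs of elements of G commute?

a·b = ab but b·a = a⁶b⁻¹, so a·b ≠ b·a and G is not abelian.

Answer: No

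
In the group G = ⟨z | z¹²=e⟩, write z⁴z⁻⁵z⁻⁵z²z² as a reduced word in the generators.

Multiply left to right, reducing at each step:
  (z⁴) · z⁻⁵ = z¹¹
  (z¹¹) · z⁻⁵ = z⁶
  (z⁶) · z² = z⁸
  (z⁸) · z² = z¹⁰

Answer: z¹⁰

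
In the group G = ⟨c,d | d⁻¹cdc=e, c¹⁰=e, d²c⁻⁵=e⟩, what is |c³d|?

Compute successive powers until reaching e:
  (c³d)¹ = c³d, (c³d)² = c⁵, (c³d)³ = c³d⁻¹, (c³d)⁴ = e.
The smallest positive k with (c³d)ᵏ = e is 4.

Answer: 4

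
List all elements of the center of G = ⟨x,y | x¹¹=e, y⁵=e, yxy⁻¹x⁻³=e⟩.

An element z ∈ Z(G) iff z commutes with every generator.
For example e is central: e·x = x = x·e; e·y = y = y·e.
Whereas x ∉ Z(G) since x·y = xy ≠ x³y = y·x.
Checking each of the 55 elements this way gives Z(G) = {e}, of order 1.

Answer: {e}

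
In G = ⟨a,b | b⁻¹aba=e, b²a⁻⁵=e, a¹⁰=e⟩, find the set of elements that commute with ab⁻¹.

⟨ab⁻¹⟩ ⊆ C_G(ab⁻¹) since powers of ab⁻¹ commute with ab⁻¹; so |C_G(ab⁻¹)| ≥ |⟨ab⁻¹⟩| = 4.
By orbit–stabilizer, |C_G(ab⁻¹)| = |G| / |conj. class of ab⁻¹| = 20 / 5 = 4.
The 4 elements commuting with ab⁻¹ are {e, a⁵, ab, ab⁻¹}.

Answer: {e, a⁵, ab, ab⁻¹}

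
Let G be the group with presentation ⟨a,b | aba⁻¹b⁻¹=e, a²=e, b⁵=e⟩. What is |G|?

Enumerate words in the generators, reducing via the relations: the distinct elements are
  {a, b, e, ab, b², b³, b⁴, ab², ab³, ab⁴}.
No further products give new elements, so |G| = 10.

Answer: 10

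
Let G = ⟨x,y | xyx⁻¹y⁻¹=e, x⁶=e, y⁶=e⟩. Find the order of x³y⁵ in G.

Compute successive powers until reaching e:
  (x³y⁵)¹ = x³y⁵, (x³y⁵)² = y⁴, (x³y⁵)³ = x³y³, (x³y⁵)⁴ = y², (x³y⁵)⁵ = x³y, (x³y⁵)⁶ = e.
The smallest positive k with (x³y⁵)ᵏ = e is 6.

Answer: 6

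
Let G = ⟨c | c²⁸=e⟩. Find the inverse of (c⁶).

The order of (c⁶) is 14 (smallest k with (c⁶)ᵏ = e), so (c⁶)⁻¹ = (c⁶)¹³ = c²².
Check: (c⁶) · (c²²) → (c⁶) · c²² = e, giving e as required.

Answer: c²²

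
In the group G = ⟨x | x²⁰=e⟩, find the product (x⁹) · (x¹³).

Compute (x⁹) · (x¹³) by multiplying left to right and reducing via the relations at each step:
  (x⁹) · x¹³ = x²

Answer: x²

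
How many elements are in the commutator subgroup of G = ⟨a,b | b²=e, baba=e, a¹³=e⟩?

G' = [G, G] is generated by all commutators. The generator-pair commutators are: [a, b] = a².
The subgroup they normally generate is {e, a, a², a³, a⁴, a⁵, a⁶, a⁷, a⁸, a⁹, a¹⁰, a¹¹, a¹²}, of order 13.
Check: |G/G'| = 26/13 = 2 is the order of the abelianisation.

Answer: 13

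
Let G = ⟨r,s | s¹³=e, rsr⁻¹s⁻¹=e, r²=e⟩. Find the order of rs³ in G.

Compute successive powers until reaching e:
  (rs³)¹ = rs³, (rs³)² = s⁶, (rs³)³ = rs⁹, (rs³)⁴ = s¹², (rs³)⁵ = rs², (rs³)⁶ = s⁵, (rs³)⁷ = rs⁸, (rs³)⁸ = s¹¹, (rs³)⁹ = rs, (rs³)¹⁰ = s⁴, (rs³)¹¹ = rs⁷, (rs³)¹² = s¹⁰, (rs³)¹³ = r, (rs³)¹⁴ = s³, (rs³)¹⁵ = rs⁶, (rs³)¹⁶ = s⁹, (rs³)¹⁷ = rs¹², (rs³)¹⁸ = s², (rs³)¹⁹ = rs⁵, (rs³)²⁰ = s⁸, (rs³)²¹ = rs¹¹, (rs³)²² = s, (rs³)²³ = rs⁴, (rs³)²⁴ = s⁷, (rs³)²⁵ = rs¹⁰, (rs³)²⁶ = e.
The smallest positive k with (rs³)ᵏ = e is 26.

Answer: 26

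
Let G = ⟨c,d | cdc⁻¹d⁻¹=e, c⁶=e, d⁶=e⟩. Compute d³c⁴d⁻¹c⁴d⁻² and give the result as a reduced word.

Multiply left to right, reducing at each step:
  (d³) · c⁴ = c⁴d³
  (c⁴d³) · d⁻¹ = c⁴d²
  (c⁴d²) · c⁴ = c²d²
  (c²d²) · d⁻² = c²

Answer: c²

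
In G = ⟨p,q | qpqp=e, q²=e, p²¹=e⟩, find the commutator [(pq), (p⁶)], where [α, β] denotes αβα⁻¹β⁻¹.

[(pq), (p⁶)] = (pq)·(p⁶)·(pq)⁻¹·(p⁶)⁻¹.
  (pq) · (p⁶) = p¹⁶q
  (p¹⁶q) · (pq) = p¹⁵
  (p¹⁵) · (p¹⁵) = p⁹

Answer: p⁹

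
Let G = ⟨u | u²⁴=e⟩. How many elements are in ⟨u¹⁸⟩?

|⟨u¹⁸⟩| equals the order of u¹⁸. Compute successive powers until reaching e:
  (u¹⁸)¹ = u¹⁸, (u¹⁸)² = u¹², (u¹⁸)³ = u⁶, (u¹⁸)⁴ = e.
The smallest positive k with (u¹⁸)ᵏ = e is 4, so |⟨u¹⁸⟩| = 4.

Answer: 4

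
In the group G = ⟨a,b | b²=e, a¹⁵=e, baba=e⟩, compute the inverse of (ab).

The order of (ab) is 2 (smallest k with (ab)ᵏ = e), so (ab)⁻¹ = (ab)¹ = ab.
Check: (ab) · (ab) → (ab) · a = b;   b · b = e, giving e as required.

Answer: ab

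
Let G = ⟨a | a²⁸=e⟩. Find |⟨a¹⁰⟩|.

|⟨a¹⁰⟩| equals the order of a¹⁰. Compute successive powers until reaching e:
  (a¹⁰)¹ = a¹⁰, (a¹⁰)² = a²⁰, (a¹⁰)³ = a², (a¹⁰)⁴ = a¹², (a¹⁰)⁵ = a²², (a¹⁰)⁶ = a⁴, (a¹⁰)⁷ = a¹⁴, (a¹⁰)⁸ = a²⁴, (a¹⁰)⁹ = a⁶, (a¹⁰)¹⁰ = a¹⁶, (a¹⁰)¹¹ = a²⁶, (a¹⁰)¹² = a⁸, (a¹⁰)¹³ = a¹⁸, (a¹⁰)¹⁴ = e.
The smallest positive k with (a¹⁰)ᵏ = e is 14, so |⟨a¹⁰⟩| = 14.

Answer: 14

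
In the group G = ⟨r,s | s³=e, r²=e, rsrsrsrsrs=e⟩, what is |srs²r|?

Compute successive powers until reaching e:
  (srs²r)¹ = srs²r, (srs²r)² = srs²rsrs²r, (srs²r)³ = rsrs²rsrs², (srs²r)⁴ = rsrs², (srs²r)⁵ = e.
The smallest positive k with (srs²r)ᵏ = e is 5.

Answer: 5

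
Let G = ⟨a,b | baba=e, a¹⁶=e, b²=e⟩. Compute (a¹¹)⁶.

Compute successive powers of (a¹¹), reducing at each step:
  (a¹¹)²: (a¹¹) · a¹¹ = a⁶
  (a¹¹)³: (a⁶) · a¹¹ = a
  (a¹¹)⁴: a · a¹¹ = a¹²
  (a¹¹)⁵: (a¹²) · a¹¹ = a⁷
  (a¹¹)⁶: (a⁷) · a¹¹ = a²

Answer: a²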